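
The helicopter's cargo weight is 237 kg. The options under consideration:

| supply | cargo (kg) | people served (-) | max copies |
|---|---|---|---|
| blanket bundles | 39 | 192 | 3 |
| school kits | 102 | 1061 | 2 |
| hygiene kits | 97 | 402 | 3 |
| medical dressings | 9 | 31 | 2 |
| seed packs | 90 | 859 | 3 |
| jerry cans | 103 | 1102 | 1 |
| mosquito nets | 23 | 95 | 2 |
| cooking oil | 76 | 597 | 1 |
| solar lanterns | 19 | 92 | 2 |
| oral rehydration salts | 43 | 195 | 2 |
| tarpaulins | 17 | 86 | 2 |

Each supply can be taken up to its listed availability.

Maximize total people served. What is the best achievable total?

2289

Greedy by ratio would take school kits + medical dressings + jerry cans + tarpaulins: 231 kg used, total 2280.
Replace tarpaulins with mosquito nets: the trade gains 9 net, giving 2289 at 237 kg.
Nothing else within 237 kg beats 2289.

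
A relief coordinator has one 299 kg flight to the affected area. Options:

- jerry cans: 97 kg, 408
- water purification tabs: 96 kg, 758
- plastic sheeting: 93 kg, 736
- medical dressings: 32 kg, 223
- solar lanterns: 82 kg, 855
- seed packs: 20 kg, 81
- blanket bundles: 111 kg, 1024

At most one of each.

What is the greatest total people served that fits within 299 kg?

2637

Taking the top-ratio supplies first gives plastic sheeting + solar lanterns + blanket bundles for 2615 (286 kg).
Replace plastic sheeting with water purification tabs: the trade gains 22 net, giving 2637 at 289 kg.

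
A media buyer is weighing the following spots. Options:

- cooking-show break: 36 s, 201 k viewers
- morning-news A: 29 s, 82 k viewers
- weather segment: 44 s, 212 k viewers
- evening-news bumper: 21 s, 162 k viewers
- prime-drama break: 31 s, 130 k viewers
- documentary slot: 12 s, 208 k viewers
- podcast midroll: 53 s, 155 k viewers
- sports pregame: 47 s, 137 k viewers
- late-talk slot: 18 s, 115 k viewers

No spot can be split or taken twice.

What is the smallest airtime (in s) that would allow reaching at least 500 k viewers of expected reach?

Look for the lowest-airtime combination reaching 500.
Taking evening-news bumper + prime-drama break + documentary slot gives 500 (≥ 500) for 64 s.
Any bundle with less than 64 s falls short of 500.

64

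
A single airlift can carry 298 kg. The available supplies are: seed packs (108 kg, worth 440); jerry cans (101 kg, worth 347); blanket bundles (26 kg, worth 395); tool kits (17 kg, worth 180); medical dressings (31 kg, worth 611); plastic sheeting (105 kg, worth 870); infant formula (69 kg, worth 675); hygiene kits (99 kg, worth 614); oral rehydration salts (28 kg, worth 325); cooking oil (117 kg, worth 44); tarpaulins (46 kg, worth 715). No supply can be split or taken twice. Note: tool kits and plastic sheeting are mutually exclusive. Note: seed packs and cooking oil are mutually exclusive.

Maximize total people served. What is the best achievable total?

3266

Density check — medical dressings 19.71, tarpaulins 15.54, blanket bundles 15.19, oral rehydration salts 11.61 are the best per kg.
A density-first pass picks blanket bundles + tool kits + medical dressings + infant formula + oral rehydration salts + tarpaulins — 2901 at 217 kg.
Replace tool kits and oral rehydration salts with plastic sheeting: the trade gains 365 net, giving 3266 at 277 kg.
Nothing else feasible within 298 kg beats 3266.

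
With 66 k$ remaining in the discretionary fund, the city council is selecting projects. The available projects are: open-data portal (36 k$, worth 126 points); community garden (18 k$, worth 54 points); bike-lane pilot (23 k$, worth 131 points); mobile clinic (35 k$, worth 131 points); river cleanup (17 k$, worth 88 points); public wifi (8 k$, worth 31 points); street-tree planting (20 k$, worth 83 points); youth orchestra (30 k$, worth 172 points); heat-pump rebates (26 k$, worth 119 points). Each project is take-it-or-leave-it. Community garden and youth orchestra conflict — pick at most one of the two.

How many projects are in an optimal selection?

3

Optimal total is 338.
For example bike-lane pilot + river cleanup + heat-pump rebates achieves it, using 66 k$.
All optima have 3 projects.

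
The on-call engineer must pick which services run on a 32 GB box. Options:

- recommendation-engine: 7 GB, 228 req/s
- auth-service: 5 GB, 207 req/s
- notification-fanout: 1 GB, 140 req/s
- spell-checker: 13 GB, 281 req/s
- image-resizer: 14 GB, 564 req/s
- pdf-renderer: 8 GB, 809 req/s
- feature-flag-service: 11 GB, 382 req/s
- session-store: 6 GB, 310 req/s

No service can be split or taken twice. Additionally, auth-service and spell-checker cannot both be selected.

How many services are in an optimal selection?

5

Best achievable throughput is 1848.
auth-service + notification-fanout + pdf-renderer + feature-flag-service + session-store hits 1848 at 31 GB.
All optima have 5 services.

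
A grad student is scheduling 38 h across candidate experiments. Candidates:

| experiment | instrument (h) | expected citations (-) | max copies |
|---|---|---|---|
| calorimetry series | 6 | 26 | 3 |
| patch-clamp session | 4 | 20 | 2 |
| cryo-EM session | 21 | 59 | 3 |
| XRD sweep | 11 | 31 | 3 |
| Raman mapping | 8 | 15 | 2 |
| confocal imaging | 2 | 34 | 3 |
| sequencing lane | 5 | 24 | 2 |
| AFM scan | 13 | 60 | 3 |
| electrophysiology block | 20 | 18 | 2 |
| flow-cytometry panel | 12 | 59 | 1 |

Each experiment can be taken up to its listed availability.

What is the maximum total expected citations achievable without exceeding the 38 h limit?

Taking the top-ratio experiments first gives 2×patch-clamp session + 3×confocal imaging + 2×sequencing lane + flow-cytometry panel for 249 (36 h).
Dropping patch-clamp session frees 4 h; slotting in calorimetry series (6 h) lifts the total to 255 at 38 h.

255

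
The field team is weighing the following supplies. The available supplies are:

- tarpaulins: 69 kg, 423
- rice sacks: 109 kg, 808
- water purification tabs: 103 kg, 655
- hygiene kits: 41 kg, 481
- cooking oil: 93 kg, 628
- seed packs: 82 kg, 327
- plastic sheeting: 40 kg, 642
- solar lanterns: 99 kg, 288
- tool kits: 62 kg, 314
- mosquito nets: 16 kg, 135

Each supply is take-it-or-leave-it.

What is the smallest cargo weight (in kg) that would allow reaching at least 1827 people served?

Need the lightest bundle worth ≥ 1827.
Taking rice sacks + hygiene kits + plastic sheeting gives 1931 (≥ 1827) for 190 kg.
Below 190 kg the best achievable stays under 1827.

190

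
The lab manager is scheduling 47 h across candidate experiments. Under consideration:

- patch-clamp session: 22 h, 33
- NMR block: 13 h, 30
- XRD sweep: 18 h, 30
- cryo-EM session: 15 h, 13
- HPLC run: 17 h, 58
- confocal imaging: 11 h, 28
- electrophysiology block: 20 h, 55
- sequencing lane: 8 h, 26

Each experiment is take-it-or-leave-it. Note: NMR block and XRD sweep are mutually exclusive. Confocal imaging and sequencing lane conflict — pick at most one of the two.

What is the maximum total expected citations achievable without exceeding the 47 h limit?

139

Taking HPLC run + electrophysiology block + sequencing lane: 45 h used, 139 in expected citations.
The spare 2 h is too small for any remaining experiment, and no feasible exchange beats 139.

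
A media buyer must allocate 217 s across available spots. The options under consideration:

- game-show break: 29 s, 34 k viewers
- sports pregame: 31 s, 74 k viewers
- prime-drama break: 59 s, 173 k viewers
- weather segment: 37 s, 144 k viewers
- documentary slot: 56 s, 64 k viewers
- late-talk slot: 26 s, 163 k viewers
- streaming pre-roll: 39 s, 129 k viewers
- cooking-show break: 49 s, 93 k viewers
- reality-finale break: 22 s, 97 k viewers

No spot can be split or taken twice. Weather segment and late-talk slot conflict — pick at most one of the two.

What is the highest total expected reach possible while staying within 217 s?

Ranking by ratio (expected reach/s): late-talk slot 6.27, reality-finale break 4.41, weather segment 3.89.
Taking game-show break + sports pregame + prime-drama break + late-talk slot + streaming pre-roll + reality-finale break: 206 s used, 670 in expected reach.

670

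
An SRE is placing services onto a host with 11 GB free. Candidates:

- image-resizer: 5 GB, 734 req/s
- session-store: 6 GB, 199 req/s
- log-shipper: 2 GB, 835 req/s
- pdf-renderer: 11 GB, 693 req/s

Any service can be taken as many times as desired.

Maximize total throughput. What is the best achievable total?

4175

Density check — log-shipper 417.50, image-resizer 146.80, pdf-renderer 63.00, session-store 33.17 are the best per GB.
Taking 5×log-shipper: 10 GB used, 4175 in throughput.
Every other selection either busts 11 GB or fails to beat 4175.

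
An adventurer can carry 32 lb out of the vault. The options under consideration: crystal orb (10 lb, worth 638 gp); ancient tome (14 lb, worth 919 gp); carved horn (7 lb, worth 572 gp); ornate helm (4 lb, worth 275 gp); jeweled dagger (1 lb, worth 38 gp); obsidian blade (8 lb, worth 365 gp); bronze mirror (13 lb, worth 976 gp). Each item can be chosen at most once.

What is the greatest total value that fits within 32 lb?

2224

Density check — carved horn 81.71, bronze mirror 75.08, ornate helm 68.75, ancient tome 65.64 are the best per lb.
A density-first pass picks carved horn + ornate helm + obsidian blade + bronze mirror — 2188 at 32 lb.
The 12 lb tied up in ornate helm and obsidian blade is better spent on crystal orb + jeweled dagger — total rises to 2224 (31 lb).
Next best is ancient tome + ornate helm + jeweled dagger + bronze mirror at 2208 (32 lb) — short by 16.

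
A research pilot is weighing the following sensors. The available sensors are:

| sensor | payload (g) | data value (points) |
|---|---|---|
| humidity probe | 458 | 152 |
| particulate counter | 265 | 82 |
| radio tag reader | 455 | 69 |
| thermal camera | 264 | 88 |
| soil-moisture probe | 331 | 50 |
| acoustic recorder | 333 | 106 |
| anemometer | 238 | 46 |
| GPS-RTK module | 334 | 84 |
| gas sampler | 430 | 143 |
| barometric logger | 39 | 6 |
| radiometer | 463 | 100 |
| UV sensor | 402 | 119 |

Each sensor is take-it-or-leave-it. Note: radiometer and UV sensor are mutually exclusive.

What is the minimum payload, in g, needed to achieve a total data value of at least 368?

1152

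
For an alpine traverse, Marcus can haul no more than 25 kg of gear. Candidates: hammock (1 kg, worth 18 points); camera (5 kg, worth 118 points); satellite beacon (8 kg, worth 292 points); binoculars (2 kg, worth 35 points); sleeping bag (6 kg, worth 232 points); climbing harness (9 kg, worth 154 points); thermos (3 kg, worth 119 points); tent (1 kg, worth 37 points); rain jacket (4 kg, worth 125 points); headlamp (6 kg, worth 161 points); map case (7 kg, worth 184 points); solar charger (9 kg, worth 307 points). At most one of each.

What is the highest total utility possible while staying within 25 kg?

By utility per kg: thermos 39.67, sleeping bag 38.67, tent 37.00, satellite beacon 36.50 lead.
Greedy by ratio would take hammock + satellite beacon + binoculars + sleeping bag + thermos + tent + rain jacket: 25 kg used, total 858.
Dropping binoculars and thermos and rain jacket frees 9 kg; slotting in solar charger (9 kg) lifts the total to 886 at 25 kg.
Next best is satellite beacon + thermos + tent + rain jacket + solar charger at 880 (25 kg) — short by 6.

886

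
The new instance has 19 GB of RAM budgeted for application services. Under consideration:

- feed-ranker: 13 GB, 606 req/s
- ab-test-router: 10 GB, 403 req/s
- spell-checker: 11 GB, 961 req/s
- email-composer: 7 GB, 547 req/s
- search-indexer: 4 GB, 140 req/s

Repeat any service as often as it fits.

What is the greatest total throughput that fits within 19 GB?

The ratio ordering already packs tightly: spell-checker + email-composer, 18 GB, 1508.
Nothing else within 19 GB beats 1508.

1508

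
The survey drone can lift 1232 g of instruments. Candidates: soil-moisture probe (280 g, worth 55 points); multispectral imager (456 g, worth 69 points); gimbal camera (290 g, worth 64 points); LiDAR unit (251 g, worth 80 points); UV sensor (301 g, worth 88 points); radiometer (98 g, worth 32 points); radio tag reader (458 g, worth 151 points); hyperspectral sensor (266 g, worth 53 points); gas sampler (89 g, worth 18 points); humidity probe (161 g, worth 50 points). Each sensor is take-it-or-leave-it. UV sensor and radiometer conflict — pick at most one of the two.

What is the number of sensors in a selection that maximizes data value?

Best achievable data value is 369.
For example LiDAR unit + UV sensor + radio tag reader + humidity probe achieves it, using 1171 g.
Every optimal selection uses 4 sensors.

4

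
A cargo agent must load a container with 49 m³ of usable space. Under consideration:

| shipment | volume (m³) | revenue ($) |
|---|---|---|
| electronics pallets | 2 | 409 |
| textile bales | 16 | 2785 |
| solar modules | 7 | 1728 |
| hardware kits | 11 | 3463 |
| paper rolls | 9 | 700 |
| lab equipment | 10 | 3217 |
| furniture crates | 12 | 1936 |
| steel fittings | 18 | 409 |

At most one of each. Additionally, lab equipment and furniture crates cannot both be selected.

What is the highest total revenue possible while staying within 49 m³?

Best packing: electronics pallets + textile bales + solar modules + hardware kits + lab equipment — 46 m³, 11602 total.
No other feasible combination exceeds 11602.

11602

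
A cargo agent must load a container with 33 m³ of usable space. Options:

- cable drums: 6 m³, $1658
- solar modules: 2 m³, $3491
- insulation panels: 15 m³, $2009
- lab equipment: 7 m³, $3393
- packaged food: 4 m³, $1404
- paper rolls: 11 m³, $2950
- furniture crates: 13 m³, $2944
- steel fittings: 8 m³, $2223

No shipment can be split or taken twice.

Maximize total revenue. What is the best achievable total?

By revenue per m³: solar modules 1745.50, lab equipment 484.71, packaged food 351.00, steel fittings 277.88 lead.
The ratio heuristic lands on cable drums + solar modules + lab equipment + packaged food + steel fittings (12169) but leaves 6 m³ idle.
The 6 m³ tied up in cable drums is better spent on paper rolls — total rises to 13461 (32 m³).
Runner-up cable drums + solar modules + lab equipment + packaged food + paper rolls tops out at 12896.

13461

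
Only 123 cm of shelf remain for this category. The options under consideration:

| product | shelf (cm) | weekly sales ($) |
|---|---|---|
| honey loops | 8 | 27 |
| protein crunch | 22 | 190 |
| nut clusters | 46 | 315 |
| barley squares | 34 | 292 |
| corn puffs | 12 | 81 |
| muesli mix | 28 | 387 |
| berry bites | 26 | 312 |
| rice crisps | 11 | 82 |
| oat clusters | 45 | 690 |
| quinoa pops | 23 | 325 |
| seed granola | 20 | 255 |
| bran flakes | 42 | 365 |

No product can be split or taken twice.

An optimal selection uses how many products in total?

Optimal total is 1714.
One optimal bundle: muesli mix + berry bites + oat clusters + quinoa pops (122 cm).
All optima have 4 products.

4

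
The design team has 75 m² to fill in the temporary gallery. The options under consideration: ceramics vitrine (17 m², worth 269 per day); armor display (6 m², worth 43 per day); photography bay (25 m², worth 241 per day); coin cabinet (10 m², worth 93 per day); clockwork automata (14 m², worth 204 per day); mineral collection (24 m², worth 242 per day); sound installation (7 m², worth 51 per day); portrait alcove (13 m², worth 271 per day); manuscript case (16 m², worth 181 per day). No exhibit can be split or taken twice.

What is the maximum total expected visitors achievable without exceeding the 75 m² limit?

The ratio heuristic lands on ceramics vitrine + coin cabinet + clockwork automata + portrait alcove + manuscript case (1018) but leaves 5 m² idle.
Replace coin cabinet and manuscript case with mineral collection + sound installation: the trade gains 19 net, giving 1037 at 75 m².
An exhaustive check of the 512 subsets confirms 1037.

1037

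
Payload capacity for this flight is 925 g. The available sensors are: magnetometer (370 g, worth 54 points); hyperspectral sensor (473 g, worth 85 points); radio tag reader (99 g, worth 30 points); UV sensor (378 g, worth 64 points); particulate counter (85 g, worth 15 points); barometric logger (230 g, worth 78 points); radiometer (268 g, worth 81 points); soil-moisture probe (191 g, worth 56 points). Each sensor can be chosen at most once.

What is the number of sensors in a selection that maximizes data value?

5

The maximum data value within 925 g is 260.
radio tag reader + particulate counter + barometric logger + radiometer + soil-moisture probe hits 260 at 873 g.
Any selection reaching 260 contains exactly 5 sensors.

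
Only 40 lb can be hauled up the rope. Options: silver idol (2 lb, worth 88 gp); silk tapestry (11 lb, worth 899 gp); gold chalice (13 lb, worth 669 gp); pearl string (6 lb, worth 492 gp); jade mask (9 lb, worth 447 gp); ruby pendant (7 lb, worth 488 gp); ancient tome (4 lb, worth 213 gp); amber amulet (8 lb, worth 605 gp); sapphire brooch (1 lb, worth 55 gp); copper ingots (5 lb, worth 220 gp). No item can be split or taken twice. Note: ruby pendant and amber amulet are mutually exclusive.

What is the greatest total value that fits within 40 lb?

Best packing: silver idol + silk tapestry + gold chalice + pearl string + amber amulet — 40 lb, 2753 total.
Nothing else feasible within 40 lb beats 2753.

2753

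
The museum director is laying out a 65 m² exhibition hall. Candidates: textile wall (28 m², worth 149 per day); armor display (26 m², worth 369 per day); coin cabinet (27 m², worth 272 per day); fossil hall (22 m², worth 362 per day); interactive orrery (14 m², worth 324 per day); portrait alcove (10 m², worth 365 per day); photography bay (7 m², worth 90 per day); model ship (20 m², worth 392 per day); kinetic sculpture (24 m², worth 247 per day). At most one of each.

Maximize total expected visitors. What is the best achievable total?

1216

Ranking by ratio (expected visitors/m²): portrait alcove 36.50, interactive orrery 23.14, model ship 19.60, fossil hall 16.45.
The ratio heuristic lands on interactive orrery + portrait alcove + photography bay + model ship (1171) but leaves 14 m² idle.
Replace interactive orrery with armor display: the trade gains 45 net, giving 1216 at 63 m².
Nothing else within 65 m² beats 1216.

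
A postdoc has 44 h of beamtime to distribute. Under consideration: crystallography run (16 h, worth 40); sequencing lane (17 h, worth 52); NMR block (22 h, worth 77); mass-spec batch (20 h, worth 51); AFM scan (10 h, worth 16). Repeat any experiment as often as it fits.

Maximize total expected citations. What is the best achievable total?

154

The ratio ordering already packs tightly: 2×NMR block, 44 h, 154.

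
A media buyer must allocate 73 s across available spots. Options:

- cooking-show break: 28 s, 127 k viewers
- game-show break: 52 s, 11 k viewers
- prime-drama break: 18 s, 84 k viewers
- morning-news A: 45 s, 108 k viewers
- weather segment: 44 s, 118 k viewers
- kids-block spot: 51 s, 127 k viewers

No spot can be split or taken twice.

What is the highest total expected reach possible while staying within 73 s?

245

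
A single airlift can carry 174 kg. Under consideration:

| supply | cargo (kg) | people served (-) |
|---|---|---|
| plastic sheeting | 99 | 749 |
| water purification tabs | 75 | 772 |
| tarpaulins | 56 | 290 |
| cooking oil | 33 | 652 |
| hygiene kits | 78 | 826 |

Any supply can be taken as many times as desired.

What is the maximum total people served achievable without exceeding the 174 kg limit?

3260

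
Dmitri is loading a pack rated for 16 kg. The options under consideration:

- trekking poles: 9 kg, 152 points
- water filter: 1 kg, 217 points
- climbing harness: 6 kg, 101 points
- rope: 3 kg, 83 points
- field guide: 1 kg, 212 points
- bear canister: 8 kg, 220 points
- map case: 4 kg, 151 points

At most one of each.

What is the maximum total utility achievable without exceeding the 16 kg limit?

The ratio heuristic lands on water filter + climbing harness + rope + field guide + map case (764) but leaves 1 kg idle.
The 9 kg tied up in climbing harness and rope is better spent on bear canister — total rises to 800 (14 kg).

800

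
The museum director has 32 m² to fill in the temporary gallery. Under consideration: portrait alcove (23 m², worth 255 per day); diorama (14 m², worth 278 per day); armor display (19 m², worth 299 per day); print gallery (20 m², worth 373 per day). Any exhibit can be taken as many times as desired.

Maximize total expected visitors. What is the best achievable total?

556

Taking 2×diorama: 28 m² used, 556 in expected visitors.
That's the maximum — no swap from here does better than 556.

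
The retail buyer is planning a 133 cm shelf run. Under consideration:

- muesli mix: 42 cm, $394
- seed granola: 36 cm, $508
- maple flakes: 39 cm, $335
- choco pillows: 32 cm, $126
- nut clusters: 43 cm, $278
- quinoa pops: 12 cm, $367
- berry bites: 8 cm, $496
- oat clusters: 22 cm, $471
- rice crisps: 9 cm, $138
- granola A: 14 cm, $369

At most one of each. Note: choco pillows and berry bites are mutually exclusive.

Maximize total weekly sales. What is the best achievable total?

2546

Density check — berry bites 62.00, quinoa pops 30.58, granola A 26.36, oat clusters 21.41 are the best per cm.
Best packing: seed granola + maple flakes + quinoa pops + berry bites + oat clusters + granola A — 131 cm, 2546 total.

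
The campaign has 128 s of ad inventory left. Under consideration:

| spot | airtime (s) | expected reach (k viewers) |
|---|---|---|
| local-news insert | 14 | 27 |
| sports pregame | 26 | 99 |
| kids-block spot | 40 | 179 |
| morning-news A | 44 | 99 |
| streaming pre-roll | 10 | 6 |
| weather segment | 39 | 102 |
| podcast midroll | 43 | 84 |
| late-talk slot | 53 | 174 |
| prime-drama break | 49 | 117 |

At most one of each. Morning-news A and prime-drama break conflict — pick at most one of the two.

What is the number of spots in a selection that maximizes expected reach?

Best achievable expected reach is 452.
sports pregame + kids-block spot + late-talk slot hits 452 at 119 s.
Every optimal selection uses 3 spots.

3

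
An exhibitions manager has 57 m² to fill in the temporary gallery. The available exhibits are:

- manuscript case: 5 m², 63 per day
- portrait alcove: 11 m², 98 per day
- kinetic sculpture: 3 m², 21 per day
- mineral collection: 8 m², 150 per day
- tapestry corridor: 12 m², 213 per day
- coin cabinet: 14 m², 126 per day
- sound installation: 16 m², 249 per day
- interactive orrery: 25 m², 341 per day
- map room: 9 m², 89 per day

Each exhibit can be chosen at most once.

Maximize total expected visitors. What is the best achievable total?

824

Greedy by ratio would take manuscript case + kinetic sculpture + mineral collection + tapestry corridor + sound installation + map room: 53 m² used, total 785.
Replace tapestry corridor and map room with interactive orrery: the trade gains 39 net, giving 824 at 57 m².
Kinetic sculpture + tapestry corridor + sound installation + interactive orrery matches that 824 at 56 m²; no feasible combination exceeds it.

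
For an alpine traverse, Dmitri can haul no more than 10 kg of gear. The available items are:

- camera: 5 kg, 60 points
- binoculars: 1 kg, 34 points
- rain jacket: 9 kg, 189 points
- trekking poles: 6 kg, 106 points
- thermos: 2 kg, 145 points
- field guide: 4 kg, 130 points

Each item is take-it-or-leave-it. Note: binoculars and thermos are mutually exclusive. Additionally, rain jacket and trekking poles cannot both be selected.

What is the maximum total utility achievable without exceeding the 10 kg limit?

275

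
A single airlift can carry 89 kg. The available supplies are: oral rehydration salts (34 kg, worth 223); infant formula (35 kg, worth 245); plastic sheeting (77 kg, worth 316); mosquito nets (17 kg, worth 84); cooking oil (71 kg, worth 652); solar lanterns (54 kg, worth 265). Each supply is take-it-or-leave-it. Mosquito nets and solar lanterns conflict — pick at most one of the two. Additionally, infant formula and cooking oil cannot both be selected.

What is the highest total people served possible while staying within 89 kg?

736

Mosquito nets + cooking oil uses 88 of the 89 kg and totals 736.
The closest alternative, cooking oil, reaches only 652.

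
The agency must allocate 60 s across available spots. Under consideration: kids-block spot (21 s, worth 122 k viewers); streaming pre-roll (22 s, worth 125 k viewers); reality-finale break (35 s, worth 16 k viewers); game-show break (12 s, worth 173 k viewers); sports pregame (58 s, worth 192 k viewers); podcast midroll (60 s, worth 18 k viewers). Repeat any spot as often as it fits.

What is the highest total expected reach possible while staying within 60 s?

865

5×game-show break uses 60 of the 60 s and totals 865.
No other feasible combination exceeds 865.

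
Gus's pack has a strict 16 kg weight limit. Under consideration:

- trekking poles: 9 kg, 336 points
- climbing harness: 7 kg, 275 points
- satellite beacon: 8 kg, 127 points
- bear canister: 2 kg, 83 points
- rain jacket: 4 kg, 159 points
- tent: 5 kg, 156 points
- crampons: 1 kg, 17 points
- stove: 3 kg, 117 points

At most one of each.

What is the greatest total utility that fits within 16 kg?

634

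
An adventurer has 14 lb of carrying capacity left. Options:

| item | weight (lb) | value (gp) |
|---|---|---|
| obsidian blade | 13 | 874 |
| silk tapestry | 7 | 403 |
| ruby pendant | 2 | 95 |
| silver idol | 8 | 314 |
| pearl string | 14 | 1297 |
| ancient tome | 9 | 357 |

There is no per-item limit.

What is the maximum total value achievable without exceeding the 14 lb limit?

Density check — pearl string 92.64, obsidian blade 67.23, silk tapestry 57.57, ruby pendant 47.50 are the best per lb.
The ratio ordering already packs tightly: pearl string, 14 lb, 1297.
No other feasible combination exceeds 1297.

1297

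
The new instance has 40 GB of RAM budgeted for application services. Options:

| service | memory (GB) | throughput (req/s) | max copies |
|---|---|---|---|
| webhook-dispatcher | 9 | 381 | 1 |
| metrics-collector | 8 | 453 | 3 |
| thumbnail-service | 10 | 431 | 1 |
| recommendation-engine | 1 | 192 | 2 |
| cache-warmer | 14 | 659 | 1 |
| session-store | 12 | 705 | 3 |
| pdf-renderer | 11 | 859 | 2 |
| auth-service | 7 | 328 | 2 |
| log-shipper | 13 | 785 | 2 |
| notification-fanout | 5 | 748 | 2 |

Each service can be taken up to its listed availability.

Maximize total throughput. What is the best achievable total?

Greedy by ratio would take 2×recommendation-engine + 2×pdf-renderer + 2×notification-fanout: 34 GB used, total 3598.
The 1 GB tied up in recommendation-engine is better spent on auth-service — total rises to 3734 (40 GB).
No other feasible combination exceeds 3734.

3734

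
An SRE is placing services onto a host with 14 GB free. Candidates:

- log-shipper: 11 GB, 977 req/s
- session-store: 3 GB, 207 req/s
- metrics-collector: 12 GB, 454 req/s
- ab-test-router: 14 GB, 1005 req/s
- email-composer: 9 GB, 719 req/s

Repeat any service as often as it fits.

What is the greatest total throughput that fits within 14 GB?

1184

Ranking by ratio (throughput/GB): log-shipper 88.82, email-composer 79.89, ab-test-router 71.79.
Taking log-shipper + session-store: 14 GB used, 1184 in throughput.
No other feasible combination exceeds 1184.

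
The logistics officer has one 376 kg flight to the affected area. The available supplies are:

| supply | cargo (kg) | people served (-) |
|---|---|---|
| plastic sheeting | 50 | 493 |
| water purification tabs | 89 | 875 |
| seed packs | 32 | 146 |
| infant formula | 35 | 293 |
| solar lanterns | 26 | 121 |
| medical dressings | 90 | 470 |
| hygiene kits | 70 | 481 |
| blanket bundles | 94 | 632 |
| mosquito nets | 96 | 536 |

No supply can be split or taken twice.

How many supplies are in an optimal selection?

The maximum people served within 376 kg is 2920.
plastic sheeting + water purification tabs + seed packs + infant formula + hygiene kits + blanket bundles hits 2920 at 370 kg.
Any selection reaching 2920 contains exactly 6 supplies.

6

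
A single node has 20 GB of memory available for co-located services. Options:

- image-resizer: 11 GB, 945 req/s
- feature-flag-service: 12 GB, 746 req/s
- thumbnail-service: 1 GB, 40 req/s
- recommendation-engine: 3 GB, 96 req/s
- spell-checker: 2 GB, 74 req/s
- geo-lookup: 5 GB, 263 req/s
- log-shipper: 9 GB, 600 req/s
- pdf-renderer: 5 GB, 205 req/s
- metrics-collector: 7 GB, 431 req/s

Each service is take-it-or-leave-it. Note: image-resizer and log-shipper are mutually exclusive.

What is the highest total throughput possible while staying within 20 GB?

1450

Taking image-resizer + spell-checker + metrics-collector: 20 GB used, 1450 in throughput.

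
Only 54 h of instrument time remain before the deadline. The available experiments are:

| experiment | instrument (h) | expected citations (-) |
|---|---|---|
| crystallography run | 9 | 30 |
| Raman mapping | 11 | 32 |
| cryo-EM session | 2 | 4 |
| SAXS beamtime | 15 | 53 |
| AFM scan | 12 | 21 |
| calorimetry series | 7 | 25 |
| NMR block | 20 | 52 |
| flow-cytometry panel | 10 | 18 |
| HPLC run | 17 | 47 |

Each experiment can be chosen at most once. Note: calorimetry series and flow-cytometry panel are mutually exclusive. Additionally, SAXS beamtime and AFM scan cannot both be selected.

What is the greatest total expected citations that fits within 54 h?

Crystallography run + Raman mapping + cryo-EM session + SAXS beamtime + HPLC run uses 54 of the 54 h and totals 166.
The closest alternative, crystallography run + cryo-EM session + SAXS beamtime + calorimetry series + NMR block, reaches only 164.

166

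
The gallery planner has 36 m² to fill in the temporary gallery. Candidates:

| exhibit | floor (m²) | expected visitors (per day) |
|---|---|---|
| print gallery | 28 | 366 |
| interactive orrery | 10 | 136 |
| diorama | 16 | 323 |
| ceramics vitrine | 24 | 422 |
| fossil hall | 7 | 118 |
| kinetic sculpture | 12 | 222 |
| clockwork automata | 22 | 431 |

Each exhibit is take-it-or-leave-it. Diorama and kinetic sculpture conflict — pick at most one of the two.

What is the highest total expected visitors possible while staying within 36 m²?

Taking kinetic sculpture + clockwork automata: 34 m² used, 653 in expected visitors.
No other feasible combination exceeds 653.

653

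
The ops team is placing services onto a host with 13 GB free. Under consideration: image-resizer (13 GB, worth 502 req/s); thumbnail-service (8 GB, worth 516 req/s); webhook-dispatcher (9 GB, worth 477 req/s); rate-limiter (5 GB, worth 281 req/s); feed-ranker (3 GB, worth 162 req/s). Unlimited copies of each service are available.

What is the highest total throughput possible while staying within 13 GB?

797

Ranking by ratio (throughput/GB): thumbnail-service 64.50, rate-limiter 56.20, feed-ranker 54.00.
Best packing: thumbnail-service + rate-limiter — 13 GB, 797 total.
Every other selection either busts 13 GB or fails to beat 797.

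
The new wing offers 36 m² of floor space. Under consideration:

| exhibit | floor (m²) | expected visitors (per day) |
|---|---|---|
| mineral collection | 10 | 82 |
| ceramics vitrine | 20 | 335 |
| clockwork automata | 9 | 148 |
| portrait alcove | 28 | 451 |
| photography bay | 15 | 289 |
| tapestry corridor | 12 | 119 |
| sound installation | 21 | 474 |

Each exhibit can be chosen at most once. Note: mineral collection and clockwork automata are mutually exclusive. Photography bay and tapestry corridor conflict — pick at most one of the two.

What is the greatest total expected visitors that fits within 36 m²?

Best packing: photography bay + sound installation — 36 m², 763 total.
An exhaustive check of the 128 subsets confirms 763.

763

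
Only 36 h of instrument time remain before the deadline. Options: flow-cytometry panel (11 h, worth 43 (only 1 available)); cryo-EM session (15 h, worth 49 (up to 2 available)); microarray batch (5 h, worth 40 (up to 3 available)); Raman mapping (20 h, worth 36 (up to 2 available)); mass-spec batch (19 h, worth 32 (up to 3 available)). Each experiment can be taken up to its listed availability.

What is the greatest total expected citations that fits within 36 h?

172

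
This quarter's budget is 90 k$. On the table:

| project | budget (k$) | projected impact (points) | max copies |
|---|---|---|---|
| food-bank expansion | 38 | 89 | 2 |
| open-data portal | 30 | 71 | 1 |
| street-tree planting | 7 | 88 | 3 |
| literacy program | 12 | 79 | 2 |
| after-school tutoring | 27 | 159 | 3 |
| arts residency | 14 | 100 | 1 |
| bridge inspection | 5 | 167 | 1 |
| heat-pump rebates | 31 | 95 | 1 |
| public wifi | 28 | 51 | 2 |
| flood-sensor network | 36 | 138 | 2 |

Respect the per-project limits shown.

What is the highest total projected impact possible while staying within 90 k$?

Density check — bridge inspection 33.40, street-tree planting 12.57, arts residency 7.14 are the best per k$.
Filling by ratio: 3×street-tree planting + 2×literacy program + arts residency + bridge inspection for 689, with 26 k$ left unused.
Replace literacy program with after-school tutoring: the trade gains 80 net, giving 769 at 79 k$.
That's the maximum — no swap from here does better than 769.

769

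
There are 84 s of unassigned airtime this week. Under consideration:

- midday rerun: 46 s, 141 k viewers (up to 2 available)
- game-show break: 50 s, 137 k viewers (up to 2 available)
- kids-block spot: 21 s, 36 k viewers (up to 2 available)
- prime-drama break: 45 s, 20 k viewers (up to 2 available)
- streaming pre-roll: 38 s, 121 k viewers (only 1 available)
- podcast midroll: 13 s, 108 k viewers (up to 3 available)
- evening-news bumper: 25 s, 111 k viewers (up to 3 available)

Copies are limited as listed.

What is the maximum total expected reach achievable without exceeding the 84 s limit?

445

Density check — podcast midroll 8.31, evening-news bumper 4.44, streaming pre-roll 3.18, midday rerun 3.07 are the best per s.
A density-first pass picks 3×podcast midroll + evening-news bumper — 435 at 64 s.
Dropping evening-news bumper frees 25 s; slotting in streaming pre-roll (38 s) lifts the total to 445 at 77 s.
Nothing else within 84 s beats 445.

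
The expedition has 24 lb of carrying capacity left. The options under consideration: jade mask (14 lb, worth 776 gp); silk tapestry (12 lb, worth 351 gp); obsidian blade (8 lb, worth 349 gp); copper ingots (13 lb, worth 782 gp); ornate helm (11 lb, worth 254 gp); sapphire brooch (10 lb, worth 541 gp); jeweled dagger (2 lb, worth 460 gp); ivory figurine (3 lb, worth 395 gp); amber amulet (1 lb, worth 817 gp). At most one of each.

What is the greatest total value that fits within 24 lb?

By value per lb: amber amulet 817.00, jeweled dagger 230.00, ivory figurine 131.67, copper ingots 60.15 lead.
The ratio heuristic lands on copper ingots + jeweled dagger + ivory figurine + amber amulet (2454) but leaves 5 lb idle.
Dropping copper ingots frees 13 lb; slotting in obsidian blade + sapphire brooch (18 lb) lifts the total to 2562 at 24 lb.

2562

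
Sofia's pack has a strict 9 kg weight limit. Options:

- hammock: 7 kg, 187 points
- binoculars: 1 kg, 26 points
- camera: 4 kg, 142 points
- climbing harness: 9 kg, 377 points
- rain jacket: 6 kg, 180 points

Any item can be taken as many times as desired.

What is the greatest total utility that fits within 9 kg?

By utility per kg: climbing harness 41.89, camera 35.50, rain jacket 30.00, hammock 26.71 lead.
Best packing: climbing harness — 9 kg, 377 total.

377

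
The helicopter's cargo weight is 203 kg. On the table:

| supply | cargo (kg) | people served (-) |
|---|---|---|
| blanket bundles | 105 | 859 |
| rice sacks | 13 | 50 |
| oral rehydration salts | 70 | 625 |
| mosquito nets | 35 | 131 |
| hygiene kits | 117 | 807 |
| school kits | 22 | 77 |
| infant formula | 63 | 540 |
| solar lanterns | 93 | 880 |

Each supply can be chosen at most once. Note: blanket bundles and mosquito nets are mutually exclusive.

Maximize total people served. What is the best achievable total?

1739

By people served per kg: solar lanterns 9.46, oral rehydration salts 8.93, infant formula 8.57 lead.
The ratio heuristic lands on rice sacks + oral rehydration salts + school kits + solar lanterns (1632) but leaves 5 kg idle.
Dropping rice sacks and oral rehydration salts and school kits frees 105 kg; slotting in blanket bundles (105 kg) lifts the total to 1739 at 198 kg.
Nothing else feasible within 203 kg beats 1739.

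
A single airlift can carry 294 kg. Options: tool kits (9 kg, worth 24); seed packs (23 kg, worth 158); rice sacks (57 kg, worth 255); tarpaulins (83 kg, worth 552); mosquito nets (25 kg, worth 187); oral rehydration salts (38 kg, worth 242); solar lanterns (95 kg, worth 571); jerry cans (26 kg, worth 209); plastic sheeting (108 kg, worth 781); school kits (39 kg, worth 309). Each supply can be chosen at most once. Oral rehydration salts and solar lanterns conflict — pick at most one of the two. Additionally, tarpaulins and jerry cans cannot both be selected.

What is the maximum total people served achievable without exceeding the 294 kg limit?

By people served per kg: jerry cans 8.04, school kits 7.92, mosquito nets 7.48, plastic sheeting 7.23 lead.
Taking the top-ratio supplies first gives tool kits + seed packs + mosquito nets + oral rehydration salts + jerry cans + plastic sheeting + school kits for 1910 (268 kg).
Replace tool kits and seed packs and jerry cans with tarpaulins: the trade gains 161 net, giving 2071 at 293 kg.
Next best is mosquito nets + solar lanterns + jerry cans + plastic sheeting + school kits at 2057 (293 kg) — short by 14.

2071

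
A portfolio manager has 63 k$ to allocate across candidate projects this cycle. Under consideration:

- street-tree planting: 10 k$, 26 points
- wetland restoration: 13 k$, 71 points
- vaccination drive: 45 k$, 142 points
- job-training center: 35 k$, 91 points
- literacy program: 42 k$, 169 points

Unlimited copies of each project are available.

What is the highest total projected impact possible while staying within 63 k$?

Street-tree planting + 4×wetland restoration uses 62 of the 63 k$ and totals 310.
No other feasible combination exceeds 310.

310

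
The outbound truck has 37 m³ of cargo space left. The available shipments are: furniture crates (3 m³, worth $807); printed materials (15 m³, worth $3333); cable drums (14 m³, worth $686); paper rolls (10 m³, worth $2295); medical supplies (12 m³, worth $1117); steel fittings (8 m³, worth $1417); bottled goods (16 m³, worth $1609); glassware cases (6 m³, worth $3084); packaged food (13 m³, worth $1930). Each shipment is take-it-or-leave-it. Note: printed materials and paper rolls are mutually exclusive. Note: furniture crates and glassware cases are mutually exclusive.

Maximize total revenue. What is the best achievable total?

Ranking by ratio (revenue/m³): glassware cases 514.00, furniture crates 269.00, paper rolls 229.50.
Best packing: paper rolls + steel fittings + glassware cases + packaged food — 37 m³, 8726 total.
Nothing else feasible within 37 m³ beats 8726.

8726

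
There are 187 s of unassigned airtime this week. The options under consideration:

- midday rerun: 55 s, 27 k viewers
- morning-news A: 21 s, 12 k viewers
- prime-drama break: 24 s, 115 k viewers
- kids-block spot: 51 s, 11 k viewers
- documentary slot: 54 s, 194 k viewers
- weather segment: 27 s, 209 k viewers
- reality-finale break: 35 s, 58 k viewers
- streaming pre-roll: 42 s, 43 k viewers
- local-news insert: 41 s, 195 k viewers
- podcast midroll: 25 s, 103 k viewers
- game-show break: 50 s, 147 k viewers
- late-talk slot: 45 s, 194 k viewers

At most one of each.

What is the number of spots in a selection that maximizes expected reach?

5

The maximum expected reach within 187 s is 860.
For example prime-drama break + weather segment + local-news insert + game-show break + late-talk slot achieves it, using 187 s.
All optima have 5 spots.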